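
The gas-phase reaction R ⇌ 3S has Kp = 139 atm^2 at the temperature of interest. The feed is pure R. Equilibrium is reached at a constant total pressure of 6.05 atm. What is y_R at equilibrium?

Let X = conversion of R (basis 1 mol R); extent of reaction ξ = X.
Mole table: n_R = 1 − X; n_S = 3X.
Summing: n_T = 1 + 2X.
Mole fractions y_i = n_i/n_T; Kp = p_S^3 / (p_R) with p_i = y_i·P.
This yields a degree-3 equation in X; solving on (0,1), X = 0.641.
Then n_R = 0.359, n_T = 2.28, so y_R = 0.157.

y_R = 0.157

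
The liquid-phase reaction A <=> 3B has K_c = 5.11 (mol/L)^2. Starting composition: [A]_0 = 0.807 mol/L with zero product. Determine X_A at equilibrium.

X = 0.519

Let X = conversion of A; extent ξ = 0.807·X mol/L.
Concentrations: [A] = 0.807 − 0.807X; [B] = 2.42X.
K_c = [B]^3 / ([A]).
Setting equal to 5.11 and solving for X on (0,1) gives X = 0.519.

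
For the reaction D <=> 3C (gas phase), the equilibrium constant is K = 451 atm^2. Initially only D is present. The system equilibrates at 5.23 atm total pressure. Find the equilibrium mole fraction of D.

y_D = 0.052

Let X = conversion of D (basis 1 mol D); extent of reaction ξ = X.
At extent ξ: n_D = 1 − X; n_C = 3X.
n_T = Σnᵢ = 1 + 2X.
Mole fractions y_i = n_i/n_T; K = p_C^3 / (p_D) with p_i = y_i·P.
Setting this equal to 451 atm^2 and taking the physical root (0 < X < 1) gives X = 0.859.
Then n_D = 0.141, n_T = 2.72, so y_D = 0.052.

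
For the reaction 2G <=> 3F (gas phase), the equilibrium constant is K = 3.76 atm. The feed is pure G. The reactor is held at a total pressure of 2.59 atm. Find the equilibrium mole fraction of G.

y_G = 0.393

Take 1 mol G as basis and let X be its fractional conversion, so ξ = 0.5X.
Moles: n_G = 1 − X; n_F = 1.5X.
Total moles n_T = 1 + 0.5X.
With p_i = (n_i/n_T)P, K = p_F^3 / (p_G^2).
Equating to 3.76 atm and solving on 0 < X < 1: X = 0.508.
Then n_G = 0.492, n_T = 1.25, so y_G = 0.393.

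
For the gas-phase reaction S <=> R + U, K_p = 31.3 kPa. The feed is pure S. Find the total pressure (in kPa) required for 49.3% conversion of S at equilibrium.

Take 1 mol S as basis and let X be its fractional conversion, so ξ = X.
At extent ξ: n_S = 1 − X; n_R = X; n_U = X.
n_T = Σnᵢ = 1 + X.
K_p = p_R p_U / (p_S) with p_i = (n_i/n_T)·P.
At X = 0.493: the mole-fraction product g(X) = Π y_i^ν_i = 0.3211. Since K_p = g(X)·P^{1}, P = (K_p/g)^(1/1) = (31.3/0.3211)^(1/1) = 97.5 kPa.

P = 97.5 kPa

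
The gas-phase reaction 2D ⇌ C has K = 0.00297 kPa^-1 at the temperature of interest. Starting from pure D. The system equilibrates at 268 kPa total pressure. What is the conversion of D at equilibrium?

X = 0.511

Take 1 mol D as basis and let X be its fractional conversion, so ξ = 0.5X.
Species balance: n_D = 1 − X; n_C = 0.5X.
Total moles n_T = 1 − 0.5X.
y_i = n_i/n_T, p_i = y_i·P. K = p_C / (p_D^2).
Setting this equal to 0.00297 kPa^-1 and taking the physical root (0 < X < 1) gives X = 0.511.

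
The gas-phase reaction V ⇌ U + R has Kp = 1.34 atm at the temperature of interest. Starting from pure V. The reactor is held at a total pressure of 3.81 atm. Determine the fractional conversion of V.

Basis: 1 mol V initially; let X = conversion of V. Extent ξ = X.
At extent ξ: n_V = 1 − X; n_U = X; n_R = X.
Summing: n_T = 1 + X.
With p_i = (n_i/n_T)P, Kp = p_U p_R / (p_V).
Substituting and setting equal to 1.34 atm gives a polynomial in X; the root in (0,1) is X = 0.510.

X = 0.510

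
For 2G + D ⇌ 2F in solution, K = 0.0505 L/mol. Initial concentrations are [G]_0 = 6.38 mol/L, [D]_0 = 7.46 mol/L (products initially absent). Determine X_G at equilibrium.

X = 0.361

Let X = conversion of G; extent ξ = 6.38X/2 mol/L.
Concentrations: [G] = 6.38 − 6.38X; [D] = 7.46 − 3.19X; [F] = 6.38X.
K = [F]^2 / ([G]^2 [D]).
Setting equal to 0.0505 and solving for X on (0,1) gives X = 0.361.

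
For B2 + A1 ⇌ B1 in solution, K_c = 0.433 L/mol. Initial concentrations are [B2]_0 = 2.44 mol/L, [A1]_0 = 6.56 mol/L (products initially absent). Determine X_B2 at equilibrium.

Let X = conversion of B2; extent ξ = 2.44·X mol/L.
Concentrations: [B2] = 2.44 − 2.44X; [A1] = 6.56 − 2.44X; [B1] = 2.44X.
K_c = [B1] / ([B2] [A1]).
Solving K_c = 0.433 for X ∈ (0,1): X = 0.680.

X = 0.680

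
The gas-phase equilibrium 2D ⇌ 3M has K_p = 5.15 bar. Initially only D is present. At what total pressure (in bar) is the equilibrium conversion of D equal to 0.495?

P = 4 bar

Basis: 1 mol D initially; let X = conversion of D. Extent ξ = 0.5X.
Mole table: n_D = 1 − X; n_M = 1.5X.
Summing: n_T = 1 + 0.5X.
K_p = p_M^3 / (p_D^2) with p_i = (n_i/n_T)·P.
At X = 0.495: the mole-fraction product g(X) = Π y_i^ν_i = 1.287. Since K_p = g(X)·P^{1}, P = (K_p/g)^(1/1) = (5.15/1.287)^(1/1) = 4 bar.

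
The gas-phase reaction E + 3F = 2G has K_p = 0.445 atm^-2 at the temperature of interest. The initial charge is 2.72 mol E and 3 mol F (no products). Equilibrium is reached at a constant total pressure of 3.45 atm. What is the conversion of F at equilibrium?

X = 0.559

Basis: 3 mol F initially; let X = conversion of F. Extent ξ = X.
At extent ξ: n_E = 2.72 − X; n_F = 3 − 3X; n_G = 2X.
Total moles n_T = 5.72 − 2X.
Mole fractions y_i = n_i/n_T; K_p = p_G^2 / (p_E p_F^3) with p_i = y_i·P.
Equating to 0.445 atm^-2 and solving on 0 < X < 1: X = 0.559.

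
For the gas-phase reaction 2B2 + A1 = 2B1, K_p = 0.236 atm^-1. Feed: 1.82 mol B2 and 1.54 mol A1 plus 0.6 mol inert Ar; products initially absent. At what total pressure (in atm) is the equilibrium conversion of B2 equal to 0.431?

P = 7.56 atm

Basis: 1.82 mol B2 initially; let X = conversion of B2. Extent ξ = 0.91X.
At extent ξ: n_B2 = 1.82 − 1.82X; n_A1 = 1.54 − 0.91X; n_B1 = 1.82X; n_I = 0.6 (inert).
n_T = Σnᵢ = 3.96 − 0.91X.
K_p = p_B1^2 / (p_B2^2 p_A1) with p_i = (n_i/n_T)·P.
At X = 0.431: the mole-fraction product g(X) = Π y_i^ν_i = 1.783. Since K_p = g(X)·P^{-1}, P = (g/K_p)^(1/1) = (1.783/0.236)^(1/1) = 7.56 atm.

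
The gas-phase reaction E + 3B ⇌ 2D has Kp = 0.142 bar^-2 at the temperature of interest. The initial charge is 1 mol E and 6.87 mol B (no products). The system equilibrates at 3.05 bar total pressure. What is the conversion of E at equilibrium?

Let X = conversion of E (basis 1 mol E); extent of reaction ξ = X.
Moles: n_E = 1 − X; n_B = 6.87 − 3X; n_D = 2X.
Total moles n_T = 7.87 − 2X.
Mole fractions y_i = n_i/n_T; Kp = p_D^2 / (p_E p_B^3) with p_i = y_i·P.
Substituting and setting equal to 0.142 bar^-2 gives a polynomial in X; the root in (0,1) is X = 0.610.

X = 0.610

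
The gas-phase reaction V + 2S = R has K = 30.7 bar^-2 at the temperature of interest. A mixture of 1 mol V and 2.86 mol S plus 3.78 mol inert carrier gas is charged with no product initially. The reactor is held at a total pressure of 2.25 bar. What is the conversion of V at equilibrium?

X = 0.854

Let X = conversion of V (basis 1 mol V); extent of reaction ξ = X.
Moles: n_V = 1 − X; n_S = 2.86 − 2X; n_R = X; n_I = 3.78 (inert).
Total moles n_T = 7.64 − 2X.
Mole fractions y_i = n_i/n_T; K = p_R / (p_V p_S^2) with p_i = y_i·P.
Setting this equal to 30.7 bar^-2 and taking the physical root (0 < X < 1) gives X = 0.854.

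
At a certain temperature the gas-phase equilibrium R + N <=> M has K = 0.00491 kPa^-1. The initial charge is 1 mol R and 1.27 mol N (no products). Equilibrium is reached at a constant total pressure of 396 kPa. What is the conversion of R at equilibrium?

X = 0.465

Let X = conversion of R (basis 1 mol R); extent of reaction ξ = X.
Moles: n_R = 1 − X; n_N = 1.27 − X; n_M = X.
Total moles n_T = 2.27 − X.
Mole fractions y_i = n_i/n_T; K = p_M / (p_R p_N) with p_i = y_i·P.
This yields a degree-2 equation in X; solving on (0,1), X = 0.465.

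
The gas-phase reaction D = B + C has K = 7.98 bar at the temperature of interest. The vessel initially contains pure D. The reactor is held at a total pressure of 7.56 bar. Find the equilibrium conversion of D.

X = 0.717

Basis: 1 mol D initially; let X = conversion of D. Extent ξ = X.
Mole table: n_D = 1 − X; n_B = X; n_C = X.
Total moles n_T = 1 + X.
y_i = n_i/n_T, p_i = y_i·P. K = p_B p_C / (p_D).
Setting this equal to 7.98 bar and taking the physical root (0 < X < 1) gives X = 0.717.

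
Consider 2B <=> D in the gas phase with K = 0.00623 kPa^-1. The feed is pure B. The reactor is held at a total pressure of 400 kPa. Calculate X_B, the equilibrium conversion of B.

Basis: 1 mol B initially; let X = conversion of B. Extent ξ = 0.5X.
Species balance: n_B = 1 − X; n_D = 0.5X.
n_T = Σnᵢ = 1 − 0.5X.
Mole fractions y_i = n_i/n_T; K = p_D / (p_B^2) with p_i = y_i·P.
This yields a degree-2 equation in X; solving on (0,1), X = 0.698.

X = 0.698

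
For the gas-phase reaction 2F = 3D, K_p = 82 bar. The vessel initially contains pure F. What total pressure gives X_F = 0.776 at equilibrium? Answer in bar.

Take 1 mol F as basis and let X be its fractional conversion, so ξ = 0.5X.
Species balance: n_F = 1 − X; n_D = 1.5X.
Total moles n_T = 1 + 0.5X.
K_p = p_D^3 / (p_F^2) with p_i = (n_i/n_T)·P.
At X = 0.776: the mole-fraction product g(X) = Π y_i^ν_i = 22.65. Since K_p = g(X)·P^{1}, P = (K_p/g)^(1/1) = (82/22.65)^(1/1) = 3.62 bar.

P = 3.62 bar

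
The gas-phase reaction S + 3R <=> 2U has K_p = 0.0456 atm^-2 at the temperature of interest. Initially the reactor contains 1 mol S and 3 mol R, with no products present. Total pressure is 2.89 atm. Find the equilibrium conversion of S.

Basis: 1 mol S initially; let X = conversion of S. Extent ξ = X.
Species balance: n_S = 1 − X; n_R = 3 − 3X; n_U = 2X.
Total moles n_T = 4 − 2X.
y_i = n_i/n_T, p_i = y_i·P. K_p = p_U^2 / (p_S p_R^3).
This yields a degree-4 equation in X; solving on (0,1), X = 0.255.

X = 0.255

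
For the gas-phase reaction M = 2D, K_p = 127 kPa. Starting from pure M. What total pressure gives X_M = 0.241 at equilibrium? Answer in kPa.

Take 1 mol M as basis and let X be its fractional conversion, so ξ = X.
Moles: n_M = 1 − X; n_D = 2X.
Total moles n_T = 1 + X.
K_p = p_D^2 / (p_M) with p_i = (n_i/n_T)·P.
At X = 0.241: the mole-fraction product g(X) = Π y_i^ν_i = 0.2466. Since K_p = g(X)·P^{1}, P = (K_p/g)^(1/1) = (127/0.2466)^(1/1) = 515 kPa.

P = 515 kPa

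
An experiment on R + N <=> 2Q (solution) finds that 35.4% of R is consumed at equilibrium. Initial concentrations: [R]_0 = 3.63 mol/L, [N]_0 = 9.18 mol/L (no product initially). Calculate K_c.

K_c = 0.357

Let X = conversion of R.
Concentrations: [R] = 3.63 − 3.63X; [N] = 9.18 − 3.63X; [Q] = 7.26X.
At X = 0.354: [R] = 2.34, [N] = 7.89, [Q] = 2.57.
K_c = [Q]^2 / ([R] [N]) = 0.357.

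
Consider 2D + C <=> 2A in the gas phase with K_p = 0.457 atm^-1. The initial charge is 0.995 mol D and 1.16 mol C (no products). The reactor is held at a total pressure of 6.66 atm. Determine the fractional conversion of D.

Let X = conversion of D (basis 0.995 mol D); extent of reaction ξ = 0.497X.
Species balance: n_D = 0.995 − 0.995X; n_C = 1.16 − 0.497X; n_A = 0.995X.
Summing: n_T = 2.15 − 0.497X.
Mole fractions y_i = n_i/n_T; K_p = p_A^2 / (p_D^2 p_C) with p_i = y_i·P.
Substituting and setting equal to 0.457 atm^-1 gives a polynomial in X; the root in (0,1) is X = 0.545.

X = 0.545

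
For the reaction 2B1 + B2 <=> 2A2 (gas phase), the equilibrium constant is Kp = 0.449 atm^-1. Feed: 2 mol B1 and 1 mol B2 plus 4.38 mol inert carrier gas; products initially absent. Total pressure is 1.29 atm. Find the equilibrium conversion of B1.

X = 0.202

Take 2 mol B1 as basis and let X be its fractional conversion, so ξ = X.
Species balance: n_B1 = 2 − 2X; n_B2 = 1 − X; n_A2 = 2X; n_I = 4.38 (inert).
Summing: n_T = 7.38 − X.
y_i = n_i/n_T, p_i = y_i·P. Kp = p_A2^2 / (p_B1^2 p_B2).
Equating to 0.449 atm^-1 and solving on 0 < X < 1: X = 0.202.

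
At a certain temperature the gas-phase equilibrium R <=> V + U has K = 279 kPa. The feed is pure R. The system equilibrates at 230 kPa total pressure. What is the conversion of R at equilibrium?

X = 0.740

Basis: 1 mol R initially; let X = conversion of R. Extent ξ = X.
Species balance: n_R = 1 − X; n_V = X; n_U = X.
Total moles n_T = 1 + X.
y_i = n_i/n_T, p_i = y_i·P. K = p_V p_U / (p_R).
Equating to 279 kPa and solving on 0 < X < 1: X = 0.740.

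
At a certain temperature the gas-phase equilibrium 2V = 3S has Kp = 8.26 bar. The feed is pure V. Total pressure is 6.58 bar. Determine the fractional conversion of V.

Let X = conversion of V (basis 1 mol V); extent of reaction ξ = 0.5X.
Species balance: n_V = 1 − X; n_S = 1.5X.
n_T = Σnᵢ = 1 + 0.5X.
Mole fractions y_i = n_i/n_T; Kp = p_S^3 / (p_V^2) with p_i = y_i·P.
This yields a degree-3 equation in X; solving on (0,1), X = 0.492.

X = 0.492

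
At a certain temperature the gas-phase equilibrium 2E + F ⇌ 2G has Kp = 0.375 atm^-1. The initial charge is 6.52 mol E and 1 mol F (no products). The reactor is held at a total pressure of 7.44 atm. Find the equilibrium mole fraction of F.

y_F = 0.034

Take 1 mol F as basis and let X be its fractional conversion, so ξ = X.
Mole table: n_E = 6.52 − 2X; n_F = 1 − X; n_G = 2X.
n_T = Σnᵢ = 7.52 − X.
Mole fractions y_i = n_i/n_T; Kp = p_G^2 / (p_E^2 p_F) with p_i = y_i·P.
Equating to 0.375 atm^-1 and solving on 0 < X < 1: X = 0.769.
Then n_F = 0.231, n_T = 6.75, so y_F = 0.034.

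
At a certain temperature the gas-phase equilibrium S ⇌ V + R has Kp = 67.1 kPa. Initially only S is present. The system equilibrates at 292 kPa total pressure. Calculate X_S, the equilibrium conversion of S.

Basis: 1 mol S initially; let X = conversion of S. Extent ξ = X.
Species balance: n_S = 1 − X; n_V = X; n_R = X.
Summing: n_T = 1 + X.
y_i = n_i/n_T, p_i = y_i·P. Kp = p_V p_R / (p_S).
Setting this equal to 67.1 kPa and taking the physical root (0 < X < 1) gives X = 0.432.

X = 0.432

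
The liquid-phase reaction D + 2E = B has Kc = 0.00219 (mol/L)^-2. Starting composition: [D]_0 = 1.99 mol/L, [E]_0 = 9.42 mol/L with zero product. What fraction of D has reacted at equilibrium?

X = 0.146

Let X = conversion of D; extent ξ = 1.99·X mol/L.
Concentrations: [D] = 1.99 − 1.99X; [E] = 9.42 − 3.98X; [B] = 1.99X.
Kc = [B] / ([D] [E]^2).
Solving Kc = 0.00219 for X ∈ (0,1): X = 0.146.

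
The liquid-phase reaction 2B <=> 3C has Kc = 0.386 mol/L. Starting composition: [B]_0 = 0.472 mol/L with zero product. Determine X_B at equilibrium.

X = 0.429

Let X = conversion of B; extent ξ = 0.472X/2 mol/L.
Concentrations: [B] = 0.472 − 0.472X; [C] = 0.708X.
Kc = [C]^3 / ([B]^2).
Solving Kc = 0.386 for X ∈ (0,1): X = 0.429.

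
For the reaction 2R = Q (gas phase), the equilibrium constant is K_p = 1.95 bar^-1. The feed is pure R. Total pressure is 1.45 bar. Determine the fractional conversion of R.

X = 0.715

Basis: 1 mol R initially; let X = conversion of R. Extent ξ = 0.5X.
Moles: n_R = 1 − X; n_Q = 0.5X.
Total moles n_T = 1 − 0.5X.
y_i = n_i/n_T, p_i = y_i·P. K_p = p_Q / (p_R^2).
Substituting and setting equal to 1.95 bar^-1 gives a polynomial in X; the root in (0,1) is X = 0.715.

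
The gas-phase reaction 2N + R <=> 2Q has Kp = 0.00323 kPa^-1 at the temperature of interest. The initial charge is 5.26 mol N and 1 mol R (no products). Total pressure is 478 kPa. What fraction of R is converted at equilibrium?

Basis: 1 mol R initially; let X = conversion of R. Extent ξ = X.
Mole table: n_N = 5.26 − 2X; n_R = 1 − X; n_Q = 2X.
Total moles n_T = 6.26 − X.
y_i = n_i/n_T, p_i = y_i·P. Kp = p_Q^2 / (p_N^2 p_R).
Setting this equal to 0.00323 kPa^-1 and taking the physical root (0 < X < 1) gives X = 0.633.

X = 0.633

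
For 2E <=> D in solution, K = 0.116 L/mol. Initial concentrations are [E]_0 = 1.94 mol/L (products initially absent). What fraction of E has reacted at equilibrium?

Let X = conversion of E; extent ξ = 1.94X/2 mol/L.
Concentrations: [E] = 1.94 − 1.94X; [D] = 0.97X.
K = [D] / ([E]^2).
Setting equal to 0.116 and solving for X on (0,1) gives X = 0.252.

X = 0.252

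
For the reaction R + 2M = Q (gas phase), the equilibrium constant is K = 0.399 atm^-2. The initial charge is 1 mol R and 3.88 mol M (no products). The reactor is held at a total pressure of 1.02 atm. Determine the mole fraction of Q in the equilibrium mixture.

Let X = conversion of R (basis 1 mol R); extent of reaction ξ = X.
Moles: n_R = 1 − X; n_M = 3.88 − 2X; n_Q = X.
Summing: n_T = 4.88 − 2X.
Mole fractions y_i = n_i/n_T; K = p_Q / (p_R p_M^2) with p_i = y_i·P.
Setting this equal to 0.399 atm^-2 and taking the physical root (0 < X < 1) gives X = 0.200.
Then n_Q = 0.2, n_T = 4.48, so y_Q = 0.045.

y_Q = 0.045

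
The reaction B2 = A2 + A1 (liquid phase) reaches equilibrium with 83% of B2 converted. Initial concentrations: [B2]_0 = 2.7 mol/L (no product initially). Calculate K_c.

K_c = 10.9 mol/L

Let X = conversion of B2.
Concentrations: [B2] = 2.7 − 2.7X; [A2] = 2.7X; [A1] = 2.7X.
At X = 0.83: [B2] = 0.459, [A2] = 2.24, [A1] = 2.24.
K_c = [A2] [A1] / ([B2]) = 10.9 mol/L.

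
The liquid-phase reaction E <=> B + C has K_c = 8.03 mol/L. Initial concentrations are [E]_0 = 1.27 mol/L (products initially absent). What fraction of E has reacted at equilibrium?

Let X = conversion of E; extent ξ = 1.27·X mol/L.
Concentrations: [E] = 1.27 − 1.27X; [B] = 1.27X; [C] = 1.27X.
K_c = [B] [C] / ([E]).
This equals 8.03 at X = 0.878 (the root in 0 < X < 1).

X = 0.878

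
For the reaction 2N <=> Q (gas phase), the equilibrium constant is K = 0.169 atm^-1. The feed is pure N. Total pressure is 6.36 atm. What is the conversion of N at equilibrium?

Basis: 1 mol N initially; let X = conversion of N. Extent ξ = 0.5X.
Moles: n_N = 1 − X; n_Q = 0.5X.
Summing: n_T = 1 − 0.5X.
Mole fractions y_i = n_i/n_T; K = p_Q / (p_N^2) with p_i = y_i·P.
Equating to 0.169 atm^-1 and solving on 0 < X < 1: X = 0.566.

X = 0.566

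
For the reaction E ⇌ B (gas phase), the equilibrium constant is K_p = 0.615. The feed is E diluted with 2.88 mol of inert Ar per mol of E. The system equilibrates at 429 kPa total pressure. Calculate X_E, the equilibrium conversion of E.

Let X = conversion of E (basis 1 mol E); extent of reaction ξ = X.
Mole table: n_E = 1 − X; n_B = X; n_I = 2.88 (inert).
Since Δν = 0, n_T = 3.88 throughout.
Mole fractions y_i = n_i/n_T; K_p = p_B / (p_E) with p_i = y_i·P.
Setting this equal to 0.615 and taking the physical root (0 < X < 1) gives X = 0.381.

X = 0.381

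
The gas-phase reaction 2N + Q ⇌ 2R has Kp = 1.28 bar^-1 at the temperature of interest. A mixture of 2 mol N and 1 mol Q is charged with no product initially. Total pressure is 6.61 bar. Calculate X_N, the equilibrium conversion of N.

X = 0.554

Let X = conversion of N (basis 2 mol N); extent of reaction ξ = X.
Species balance: n_N = 2 − 2X; n_Q = 1 − X; n_R = 2X.
Summing: n_T = 3 − X.
Mole fractions y_i = n_i/n_T; Kp = p_R^2 / (p_N^2 p_Q) with p_i = y_i·P.
Substituting and setting equal to 1.28 bar^-1 gives a polynomial in X; the root in (0,1) is X = 0.554.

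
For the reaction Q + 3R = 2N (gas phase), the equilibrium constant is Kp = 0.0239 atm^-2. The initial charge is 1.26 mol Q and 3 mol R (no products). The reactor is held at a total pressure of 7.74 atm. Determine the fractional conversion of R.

Take 3 mol R as basis and let X be its fractional conversion, so ξ = X.
Moles: n_Q = 1.26 − X; n_R = 3 − 3X; n_N = 2X.
n_T = Σnᵢ = 4.26 − 2X.
With p_i = (n_i/n_T)P, Kp = p_N^2 / (p_Q p_R^3).
Substituting and setting equal to 0.0239 atm^-2 gives a polynomial in X; the root in (0,1) is X = 0.394.

X = 0.394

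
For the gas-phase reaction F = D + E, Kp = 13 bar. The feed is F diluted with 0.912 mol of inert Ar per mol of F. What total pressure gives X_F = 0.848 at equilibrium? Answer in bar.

P = 7.58 bar

Let X = conversion of F (basis 1 mol F); extent of reaction ξ = X.
Moles: n_F = 1 − X; n_D = X; n_E = X; n_I = 0.912 (inert).
n_T = Σnᵢ = 1.91 + X.
Kp = p_D p_E / (p_F) with p_i = (n_i/n_T)·P.
At X = 0.848: the mole-fraction product g(X) = Π y_i^ν_i = 1.714. Since Kp = g(X)·P^{1}, P = (Kp/g)^(1/1) = (13/1.714)^(1/1) = 7.58 bar.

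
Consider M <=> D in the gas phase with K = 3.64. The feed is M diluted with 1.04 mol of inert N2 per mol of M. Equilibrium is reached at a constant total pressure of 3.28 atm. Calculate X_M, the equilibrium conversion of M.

X = 0.784

Basis: 1 mol M initially; let X = conversion of M. Extent ξ = X.
Mole table: n_M = 1 − X; n_D = X; n_I = 1.04 (inert).
n_T stays at 2.04 (no change in mole number).
y_i = n_i/n_T, p_i = y_i·P. K = p_D / (p_M).
Equating to 3.64 and solving on 0 < X < 1: X = 0.784.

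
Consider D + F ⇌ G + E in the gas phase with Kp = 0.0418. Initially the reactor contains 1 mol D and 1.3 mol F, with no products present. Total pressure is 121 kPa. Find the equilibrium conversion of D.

X = 0.193

Basis: 1 mol D initially; let X = conversion of D. Extent ξ = X.
Species balance: n_D = 1 − X; n_F = 1.3 − X; n_G = X; n_E = X.
Total moles n_T = 2.3 (Δν = 0, constant).
y_i = n_i/n_T, p_i = y_i·P. Kp = p_G p_E / (p_D p_F).
Substituting and setting equal to 0.0418 gives a polynomial in X; the root in (0,1) is X = 0.193.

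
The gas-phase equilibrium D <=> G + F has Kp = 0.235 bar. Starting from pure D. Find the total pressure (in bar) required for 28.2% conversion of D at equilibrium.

Let X = conversion of D (basis 1 mol D); extent of reaction ξ = X.
At extent ξ: n_D = 1 − X; n_G = X; n_F = X.
Summing: n_T = 1 + X.
Kp = p_G p_F / (p_D) with p_i = (n_i/n_T)·P.
At X = 0.282: the mole-fraction product g(X) = Π y_i^ν_i = 0.08639. Since Kp = g(X)·P^{1}, P = (Kp/g)^(1/1) = (0.235/0.08639)^(1/1) = 2.72 bar.

P = 2.72 bar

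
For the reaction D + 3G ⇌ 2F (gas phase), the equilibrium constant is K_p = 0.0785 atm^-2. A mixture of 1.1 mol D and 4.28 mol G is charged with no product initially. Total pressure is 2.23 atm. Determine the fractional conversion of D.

X = 0.310

Take 1.1 mol D as basis and let X be its fractional conversion, so ξ = 1.1X.
Moles: n_D = 1.1 − 1.1X; n_G = 4.28 − 3.3X; n_F = 2.2X.
Total moles n_T = 5.38 − 2.2X.
y_i = n_i/n_T, p_i = y_i·P. K_p = p_F^2 / (p_D p_G^3).
Substituting and setting equal to 0.0785 atm^-2 gives a polynomial in X; the root in (0,1) is X = 0.310.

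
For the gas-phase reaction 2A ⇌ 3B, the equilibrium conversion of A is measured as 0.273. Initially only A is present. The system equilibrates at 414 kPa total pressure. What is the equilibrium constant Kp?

Take 1 mol A as basis and let X be its fractional conversion, so ξ = 0.5X.
Species balance: n_A = 1 − X; n_B = 1.5X.
Summing: n_T = 1 + 0.5X.
At X = 0.273: n_A = 0.727, n_B = 0.41, n_T = 1.14.
p_i = (n_i/n_T)·P. Kp = p_B^3 / (p_A^2) = 47.3 kPa.

Kp = 47.3 kPa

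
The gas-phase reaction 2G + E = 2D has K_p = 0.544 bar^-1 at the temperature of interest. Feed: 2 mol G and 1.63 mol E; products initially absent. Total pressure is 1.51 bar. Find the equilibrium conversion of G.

Take 2 mol G as basis and let X be its fractional conversion, so ξ = X.
Moles: n_G = 2 − 2X; n_E = 1.63 − X; n_D = 2X.
n_T = Σnᵢ = 3.63 − X.
Mole fractions y_i = n_i/n_T; K_p = p_D^2 / (p_G^2 p_E) with p_i = y_i·P.
This yields a degree-3 equation in X; solving on (0,1), X = 0.361.

X = 0.361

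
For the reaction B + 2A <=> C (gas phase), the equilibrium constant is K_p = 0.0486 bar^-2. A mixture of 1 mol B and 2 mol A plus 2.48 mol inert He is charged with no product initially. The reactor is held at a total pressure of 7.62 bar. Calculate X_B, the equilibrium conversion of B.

Take 1 mol B as basis and let X be its fractional conversion, so ξ = X.
Species balance: n_B = 1 − X; n_A = 2 − 2X; n_C = X; n_I = 2.48 (inert).
Total moles n_T = 5.48 − 2X.
With p_i = (n_i/n_T)P, K_p = p_C / (p_B p_A^2).
Setting this equal to 0.0486 bar^-2 and taking the physical root (0 < X < 1) gives X = 0.214.

X = 0.214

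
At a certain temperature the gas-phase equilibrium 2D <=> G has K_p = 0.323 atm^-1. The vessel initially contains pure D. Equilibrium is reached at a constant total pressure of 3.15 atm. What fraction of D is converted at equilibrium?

X = 0.556

Take 1 mol D as basis and let X be its fractional conversion, so ξ = 0.5X.
Mole table: n_D = 1 − X; n_G = 0.5X.
Summing: n_T = 1 − 0.5X.
Mole fractions y_i = n_i/n_T; K_p = p_G / (p_D^2) with p_i = y_i·P.
Substituting and setting equal to 0.323 atm^-1 gives a polynomial in X; the root in (0,1) is X = 0.556.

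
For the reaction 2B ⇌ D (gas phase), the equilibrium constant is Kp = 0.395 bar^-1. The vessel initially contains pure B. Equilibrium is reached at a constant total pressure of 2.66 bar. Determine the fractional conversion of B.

X = 0.562

Let X = conversion of B (basis 1 mol B); extent of reaction ξ = 0.5X.
Moles: n_B = 1 − X; n_D = 0.5X.
Summing: n_T = 1 − 0.5X.
Mole fractions y_i = n_i/n_T; Kp = p_D / (p_B^2) with p_i = y_i·P.
Substituting and setting equal to 0.395 bar^-1 gives a polynomial in X; the root in (0,1) is X = 0.562.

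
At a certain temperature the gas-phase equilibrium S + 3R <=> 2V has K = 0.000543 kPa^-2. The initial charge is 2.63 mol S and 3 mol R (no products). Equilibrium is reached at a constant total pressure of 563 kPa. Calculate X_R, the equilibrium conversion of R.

X = 0.827

Let X = conversion of R (basis 3 mol R); extent of reaction ξ = X.
Species balance: n_S = 2.63 − X; n_R = 3 − 3X; n_V = 2X.
Total moles n_T = 5.63 − 2X.
Mole fractions y_i = n_i/n_T; K = p_V^2 / (p_S p_R^3) with p_i = y_i·P.
Substituting and setting equal to 0.000543 kPa^-2 gives a polynomial in X; the root in (0,1) is X = 0.827.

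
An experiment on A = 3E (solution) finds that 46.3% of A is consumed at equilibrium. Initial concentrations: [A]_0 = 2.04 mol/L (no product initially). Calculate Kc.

Kc = 20.8 (mol/L)^2

Let X = conversion of A.
Concentrations: [A] = 2.04 − 2.04X; [E] = 6.12X.
At X = 0.463: [A] = 1.1, [E] = 2.83.
Kc = [E]^3 / ([A]) = 20.8 (mol/L)^2.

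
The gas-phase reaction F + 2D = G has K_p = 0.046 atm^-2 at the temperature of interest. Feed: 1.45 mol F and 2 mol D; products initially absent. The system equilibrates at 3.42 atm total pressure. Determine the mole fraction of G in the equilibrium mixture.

y_G = 0.062

Let X = conversion of D (basis 2 mol D); extent of reaction ξ = X.
Species balance: n_F = 1.45 − X; n_D = 2 − 2X; n_G = X.
Summing: n_T = 3.45 − 2X.
Mole fractions y_i = n_i/n_T; K_p = p_G / (p_F p_D^2) with p_i = y_i·P.
Equating to 0.046 atm^-2 and solving on 0 < X < 1: X = 0.189.
Then n_G = 0.189, n_T = 3.07, so y_G = 0.062.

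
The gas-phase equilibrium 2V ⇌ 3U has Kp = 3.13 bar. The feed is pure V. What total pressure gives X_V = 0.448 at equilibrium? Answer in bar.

P = 3.85 bar

Basis: 1 mol V initially; let X = conversion of V. Extent ξ = 0.5X.
Species balance: n_V = 1 − X; n_U = 1.5X.
n_T = Σnᵢ = 1 + 0.5X.
Kp = p_U^3 / (p_V^2) with p_i = (n_i/n_T)·P.
At X = 0.448: the mole-fraction product g(X) = Π y_i^ν_i = 0.8137. Since Kp = g(X)·P^{1}, P = (Kp/g)^(1/1) = (3.13/0.8137)^(1/1) = 3.85 bar.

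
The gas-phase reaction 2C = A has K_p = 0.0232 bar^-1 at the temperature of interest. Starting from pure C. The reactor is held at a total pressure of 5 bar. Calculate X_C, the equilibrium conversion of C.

Let X = conversion of C (basis 1 mol C); extent of reaction ξ = 0.5X.
Moles: n_C = 1 − X; n_A = 0.5X.
Summing: n_T = 1 − 0.5X.
y_i = n_i/n_T, p_i = y_i·P. K_p = p_A / (p_C^2).
This yields a degree-2 equation in X; solving on (0,1), X = 0.174.

X = 0.174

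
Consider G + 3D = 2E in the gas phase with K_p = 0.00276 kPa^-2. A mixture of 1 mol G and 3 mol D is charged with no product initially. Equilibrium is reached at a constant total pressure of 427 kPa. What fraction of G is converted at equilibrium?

Take 1 mol G as basis and let X be its fractional conversion, so ξ = X.
At extent ξ: n_G = 1 − X; n_D = 3 − 3X; n_E = 2X.
Summing: n_T = 4 − 2X.
With p_i = (n_i/n_T)P, K_p = p_E^2 / (p_G p_D^3).
Substituting and setting equal to 0.00276 kPa^-2 gives a polynomial in X; the root in (0,1) is X = 0.818.

X = 0.818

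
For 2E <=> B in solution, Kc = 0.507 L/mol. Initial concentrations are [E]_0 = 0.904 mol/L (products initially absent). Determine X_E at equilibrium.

X = 0.367

Let X = conversion of E; extent ξ = 0.904X/2 mol/L.
Concentrations: [E] = 0.904 − 0.904X; [B] = 0.452X.
Kc = [B] / ([E]^2).
Setting equal to 0.507 and solving for X on (0,1) gives X = 0.367.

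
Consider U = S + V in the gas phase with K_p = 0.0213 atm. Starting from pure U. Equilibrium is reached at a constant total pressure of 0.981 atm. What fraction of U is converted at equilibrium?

Basis: 1 mol U initially; let X = conversion of U. Extent ξ = X.
Species balance: n_U = 1 − X; n_S = X; n_V = X.
Summing: n_T = 1 + X.
Mole fractions y_i = n_i/n_T; K_p = p_S p_V / (p_U) with p_i = y_i·P.
Substituting and setting equal to 0.0213 atm gives a polynomial in X; the root in (0,1) is X = 0.146.

X = 0.146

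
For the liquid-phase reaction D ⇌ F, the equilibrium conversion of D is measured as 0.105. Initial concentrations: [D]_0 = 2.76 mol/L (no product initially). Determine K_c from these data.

Let X = conversion of D.
Concentrations: [D] = 2.76 − 2.76X; [F] = 2.76X.
At X = 0.105: [D] = 2.47, [F] = 0.29.
K_c = [F] / ([D]) = 0.117.

K_c = 0.117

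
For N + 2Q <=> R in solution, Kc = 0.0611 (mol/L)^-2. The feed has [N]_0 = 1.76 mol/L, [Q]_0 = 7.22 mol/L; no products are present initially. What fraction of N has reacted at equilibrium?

X = 0.611

Let X = conversion of N; extent ξ = 1.76·X mol/L.
Concentrations: [N] = 1.76 − 1.76X; [Q] = 7.22 − 3.52X; [R] = 1.76X.
Kc = [R] / ([N] [Q]^2).
Solving Kc = 0.0611 for X ∈ (0,1): X = 0.611.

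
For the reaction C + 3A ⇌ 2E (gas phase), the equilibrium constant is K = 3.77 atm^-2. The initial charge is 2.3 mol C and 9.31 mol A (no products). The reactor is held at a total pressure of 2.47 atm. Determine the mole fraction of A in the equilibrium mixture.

y_A = 0.498

Basis: 2.3 mol C initially; let X = conversion of C. Extent ξ = 2.3X.
Mole table: n_C = 2.3 − 2.3X; n_A = 9.31 − 6.9X; n_E = 4.6X.
Total moles n_T = 11.6 − 4.6X.
Mole fractions y_i = n_i/n_T; K = p_E^2 / (p_C p_A^3) with p_i = y_i·P.
Substituting and setting equal to 3.77 atm^-2 gives a polynomial in X; the root in (0,1) is X = 0.765.
Then n_A = 4.03, n_T = 8.09, so y_A = 0.498.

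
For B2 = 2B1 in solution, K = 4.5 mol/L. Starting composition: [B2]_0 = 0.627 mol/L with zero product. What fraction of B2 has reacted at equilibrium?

X = 0.715

Let X = conversion of B2; extent ξ = 0.627·X mol/L.
Concentrations: [B2] = 0.627 − 0.627X; [B1] = 1.25X.
K = [B1]^2 / ([B2]).
Solving K = 4.5 for X ∈ (0,1): X = 0.715.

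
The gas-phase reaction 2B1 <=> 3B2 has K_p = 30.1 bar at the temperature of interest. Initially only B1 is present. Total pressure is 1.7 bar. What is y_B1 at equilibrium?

y_B1 = 0.177

Let X = conversion of B1 (basis 1 mol B1); extent of reaction ξ = 0.5X.
Species balance: n_B1 = 1 − X; n_B2 = 1.5X.
Summing: n_T = 1 + 0.5X.
y_i = n_i/n_T, p_i = y_i·P. K_p = p_B2^3 / (p_B1^2).
This yields a degree-3 equation in X; solving on (0,1), X = 0.756.
Then n_B1 = 0.244, n_T = 1.38, so y_B1 = 0.177.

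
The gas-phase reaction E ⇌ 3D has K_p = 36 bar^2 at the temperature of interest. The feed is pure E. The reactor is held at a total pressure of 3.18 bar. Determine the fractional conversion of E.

X = 0.629

Take 1 mol E as basis and let X be its fractional conversion, so ξ = X.
Species balance: n_E = 1 − X; n_D = 3X.
Summing: n_T = 1 + 2X.
y_i = n_i/n_T, p_i = y_i·P. K_p = p_D^3 / (p_E).
Setting this equal to 36 bar^2 and taking the physical root (0 < X < 1) gives X = 0.629.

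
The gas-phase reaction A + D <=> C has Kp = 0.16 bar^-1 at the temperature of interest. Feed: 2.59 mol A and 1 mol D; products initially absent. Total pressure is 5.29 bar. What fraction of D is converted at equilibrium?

Basis: 1 mol D initially; let X = conversion of D. Extent ξ = X.
At extent ξ: n_A = 2.59 − X; n_D = 1 − X; n_C = X.
Summing: n_T = 3.59 − X.
y_i = n_i/n_T, p_i = y_i·P. Kp = p_C / (p_A p_D).
Substituting and setting equal to 0.16 bar^-1 gives a polynomial in X; the root in (0,1) is X = 0.369.

X = 0.369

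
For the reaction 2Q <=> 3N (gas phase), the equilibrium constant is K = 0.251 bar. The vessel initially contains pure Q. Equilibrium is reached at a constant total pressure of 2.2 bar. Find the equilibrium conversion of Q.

X = 0.273

Take 1 mol Q as basis and let X be its fractional conversion, so ξ = 0.5X.
Mole table: n_Q = 1 − X; n_N = 1.5X.
n_T = Σnᵢ = 1 + 0.5X.
y_i = n_i/n_T, p_i = y_i·P. K = p_N^3 / (p_Q^2).
Substituting and setting equal to 0.251 bar gives a polynomial in X; the root in (0,1) is X = 0.273.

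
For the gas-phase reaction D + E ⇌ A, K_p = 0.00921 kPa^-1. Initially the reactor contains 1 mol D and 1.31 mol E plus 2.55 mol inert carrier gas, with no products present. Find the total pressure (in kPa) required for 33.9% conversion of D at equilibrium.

P = 259 kPa

Let X = conversion of D (basis 1 mol D); extent of reaction ξ = X.
Moles: n_D = 1 − X; n_E = 1.31 − X; n_A = X; n_I = 2.55 (inert).
Summing: n_T = 4.86 − X.
K_p = p_A / (p_D p_E) with p_i = (n_i/n_T)·P.
At X = 0.339: the mole-fraction product g(X) = Π y_i^ν_i = 2.388. Since K_p = g(X)·P^{-1}, P = (g/K_p)^(1/1) = (2.388/0.00921)^(1/1) = 259 kPa.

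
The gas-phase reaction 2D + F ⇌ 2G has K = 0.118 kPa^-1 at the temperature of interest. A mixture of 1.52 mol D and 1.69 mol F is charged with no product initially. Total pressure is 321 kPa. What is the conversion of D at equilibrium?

Basis: 1.52 mol D initially; let X = conversion of D. Extent ξ = 0.76X.
Mole table: n_D = 1.52 − 1.52X; n_F = 1.69 − 0.76X; n_G = 1.52X.
n_T = Σnᵢ = 3.21 − 0.76X.
With p_i = (n_i/n_T)P, K = p_G^2 / (p_D^2 p_F).
Equating to 0.118 kPa^-1 and solving on 0 < X < 1: X = 0.799.

X = 0.799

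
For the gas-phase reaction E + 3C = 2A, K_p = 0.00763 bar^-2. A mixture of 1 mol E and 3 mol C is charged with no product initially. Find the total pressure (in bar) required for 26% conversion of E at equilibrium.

P = 7.28 bar

Let X = conversion of E (basis 1 mol E); extent of reaction ξ = X.
At extent ξ: n_E = 1 − X; n_C = 3 − 3X; n_A = 2X.
Summing: n_T = 4 − 2X.
K_p = p_A^2 / (p_E p_C^3) with p_i = (n_i/n_T)·P.
At X = 0.26: the mole-fraction product g(X) = Π y_i^ν_i = 0.4045. Since K_p = g(X)·P^{-2}, P = (g/K_p)^(1/2) = (0.4045/0.00763)^(1/2) = 7.28 bar.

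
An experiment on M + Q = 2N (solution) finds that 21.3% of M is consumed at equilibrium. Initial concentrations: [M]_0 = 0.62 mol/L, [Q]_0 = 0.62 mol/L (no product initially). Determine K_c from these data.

Let X = conversion of M.
Concentrations: [M] = 0.62 − 0.62X; [Q] = 0.62 − 0.62X; [N] = 1.24X.
At X = 0.213: [M] = 0.488, [Q] = 0.488, [N] = 0.264.
K_c = [N]^2 / ([M] [Q]) = 0.293.

K_c = 0.293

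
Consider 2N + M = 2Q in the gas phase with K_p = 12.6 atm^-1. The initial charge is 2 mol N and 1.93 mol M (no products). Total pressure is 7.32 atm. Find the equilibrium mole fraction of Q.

y_Q = 0.552

Let X = conversion of N (basis 2 mol N); extent of reaction ξ = X.
Mole table: n_N = 2 − 2X; n_M = 1.93 − X; n_Q = 2X.
Summing: n_T = 3.93 − X.
Mole fractions y_i = n_i/n_T; K_p = p_Q^2 / (p_N^2 p_M) with p_i = y_i·P.
Equating to 12.6 atm^-1 and solving on 0 < X < 1: X = 0.850.
Then n_Q = 1.7, n_T = 3.08, so y_Q = 0.552.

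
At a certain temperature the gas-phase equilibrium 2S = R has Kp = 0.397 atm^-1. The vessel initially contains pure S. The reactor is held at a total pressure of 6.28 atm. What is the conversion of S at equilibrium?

X = 0.698

Take 1 mol S as basis and let X be its fractional conversion, so ξ = 0.5X.
Species balance: n_S = 1 − X; n_R = 0.5X.
Total moles n_T = 1 − 0.5X.
With p_i = (n_i/n_T)P, Kp = p_R / (p_S^2).
Substituting and setting equal to 0.397 atm^-1 gives a polynomial in X; the root in (0,1) is X = 0.698.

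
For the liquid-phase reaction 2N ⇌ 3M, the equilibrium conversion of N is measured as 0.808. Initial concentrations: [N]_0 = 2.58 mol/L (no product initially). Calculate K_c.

Let X = conversion of N.
Concentrations: [N] = 2.58 − 2.58X; [M] = 3.87X.
At X = 0.808: [N] = 0.495, [M] = 3.13.
K_c = [M]^3 / ([N]^2) = 125 mol/L.

K_c = 125 mol/L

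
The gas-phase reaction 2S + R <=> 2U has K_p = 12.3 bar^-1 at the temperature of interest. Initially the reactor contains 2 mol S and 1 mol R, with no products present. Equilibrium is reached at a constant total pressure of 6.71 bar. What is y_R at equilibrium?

y_R = 0.111

Let X = conversion of S (basis 2 mol S); extent of reaction ξ = X.
Moles: n_S = 2 − 2X; n_R = 1 − X; n_U = 2X.
Summing: n_T = 3 − X.
y_i = n_i/n_T, p_i = y_i·P. K_p = p_U^2 / (p_S^2 p_R).
This yields a degree-3 equation in X; solving on (0,1), X = 0.751.
Then n_R = 0.249, n_T = 2.25, so y_R = 0.111.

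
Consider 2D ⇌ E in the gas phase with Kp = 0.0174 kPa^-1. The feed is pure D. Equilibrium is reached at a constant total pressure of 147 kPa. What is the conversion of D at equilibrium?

Basis: 1 mol D initially; let X = conversion of D. Extent ξ = 0.5X.
Species balance: n_D = 1 − X; n_E = 0.5X.
Summing: n_T = 1 − 0.5X.
With p_i = (n_i/n_T)P, Kp = p_E / (p_D^2).
Setting this equal to 0.0174 kPa^-1 and taking the physical root (0 < X < 1) gives X = 0.702.

X = 0.702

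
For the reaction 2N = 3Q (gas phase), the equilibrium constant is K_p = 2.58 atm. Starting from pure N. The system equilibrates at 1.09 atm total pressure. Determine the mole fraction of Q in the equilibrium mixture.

Basis: 1 mol N initially; let X = conversion of N. Extent ξ = 0.5X.
At extent ξ: n_N = 1 − X; n_Q = 1.5X.
Summing: n_T = 1 + 0.5X.
y_i = n_i/n_T, p_i = y_i·P. K_p = p_Q^3 / (p_N^2).
Equating to 2.58 atm and solving on 0 < X < 1: X = 0.559.
Then n_Q = 0.838, n_T = 1.28, so y_Q = 0.655.

y_Q = 0.655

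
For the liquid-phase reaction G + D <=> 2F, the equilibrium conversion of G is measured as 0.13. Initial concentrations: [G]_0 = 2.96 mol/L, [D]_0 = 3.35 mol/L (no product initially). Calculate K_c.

Let X = conversion of G.
Concentrations: [G] = 2.96 − 2.96X; [D] = 3.35 − 2.96X; [F] = 5.92X.
At X = 0.13: [G] = 2.58, [D] = 2.97, [F] = 0.77.
K_c = [F]^2 / ([G] [D]) = 0.0776.

K_c = 0.0776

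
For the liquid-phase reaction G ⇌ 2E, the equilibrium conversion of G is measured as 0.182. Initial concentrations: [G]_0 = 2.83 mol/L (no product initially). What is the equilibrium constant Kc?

Let X = conversion of G.
Concentrations: [G] = 2.83 − 2.83X; [E] = 5.66X.
At X = 0.182: [G] = 2.31, [E] = 1.03.
Kc = [E]^2 / ([G]) = 0.458 mol/L.

Kc = 0.458 mol/L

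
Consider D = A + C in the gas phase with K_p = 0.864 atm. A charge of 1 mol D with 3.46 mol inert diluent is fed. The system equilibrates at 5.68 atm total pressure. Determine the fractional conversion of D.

X = 0.572

Take 1 mol D as basis and let X be its fractional conversion, so ξ = X.
Species balance: n_D = 1 − X; n_A = X; n_C = X; n_I = 3.46 (inert).
Summing: n_T = 4.46 + X.
y_i = n_i/n_T, p_i = y_i·P. K_p = p_A p_C / (p_D).
This yields a degree-2 equation in X; solving on (0,1), X = 0.572.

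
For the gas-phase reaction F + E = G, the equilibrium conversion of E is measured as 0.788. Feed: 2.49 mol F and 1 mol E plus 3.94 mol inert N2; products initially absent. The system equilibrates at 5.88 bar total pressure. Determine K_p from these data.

Take 1 mol E as basis and let X be its fractional conversion, so ξ = X.
At extent ξ: n_F = 2.49 − X; n_E = 1 − X; n_G = X; n_I = 3.94 (inert).
Summing: n_T = 7.43 − X.
At X = 0.788: n_F = 1.7, n_E = 0.212, n_G = 0.788, n_T = 6.64.
p_i = (n_i/n_T)·P. K_p = p_G / (p_F p_E) = 2.47 bar^-1.

K_p = 2.47 bar^-1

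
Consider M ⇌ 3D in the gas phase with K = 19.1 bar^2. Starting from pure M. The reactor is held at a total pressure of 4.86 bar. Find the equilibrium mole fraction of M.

y_M = 0.346

Take 1 mol M as basis and let X be its fractional conversion, so ξ = X.
Moles: n_M = 1 − X; n_D = 3X.
Total moles n_T = 1 + 2X.
With p_i = (n_i/n_T)P, K = p_D^3 / (p_M).
Substituting and setting equal to 19.1 bar^2 gives a polynomial in X; the root in (0,1) is X = 0.387.
Then n_M = 0.613, n_T = 1.77, so y_M = 0.346.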